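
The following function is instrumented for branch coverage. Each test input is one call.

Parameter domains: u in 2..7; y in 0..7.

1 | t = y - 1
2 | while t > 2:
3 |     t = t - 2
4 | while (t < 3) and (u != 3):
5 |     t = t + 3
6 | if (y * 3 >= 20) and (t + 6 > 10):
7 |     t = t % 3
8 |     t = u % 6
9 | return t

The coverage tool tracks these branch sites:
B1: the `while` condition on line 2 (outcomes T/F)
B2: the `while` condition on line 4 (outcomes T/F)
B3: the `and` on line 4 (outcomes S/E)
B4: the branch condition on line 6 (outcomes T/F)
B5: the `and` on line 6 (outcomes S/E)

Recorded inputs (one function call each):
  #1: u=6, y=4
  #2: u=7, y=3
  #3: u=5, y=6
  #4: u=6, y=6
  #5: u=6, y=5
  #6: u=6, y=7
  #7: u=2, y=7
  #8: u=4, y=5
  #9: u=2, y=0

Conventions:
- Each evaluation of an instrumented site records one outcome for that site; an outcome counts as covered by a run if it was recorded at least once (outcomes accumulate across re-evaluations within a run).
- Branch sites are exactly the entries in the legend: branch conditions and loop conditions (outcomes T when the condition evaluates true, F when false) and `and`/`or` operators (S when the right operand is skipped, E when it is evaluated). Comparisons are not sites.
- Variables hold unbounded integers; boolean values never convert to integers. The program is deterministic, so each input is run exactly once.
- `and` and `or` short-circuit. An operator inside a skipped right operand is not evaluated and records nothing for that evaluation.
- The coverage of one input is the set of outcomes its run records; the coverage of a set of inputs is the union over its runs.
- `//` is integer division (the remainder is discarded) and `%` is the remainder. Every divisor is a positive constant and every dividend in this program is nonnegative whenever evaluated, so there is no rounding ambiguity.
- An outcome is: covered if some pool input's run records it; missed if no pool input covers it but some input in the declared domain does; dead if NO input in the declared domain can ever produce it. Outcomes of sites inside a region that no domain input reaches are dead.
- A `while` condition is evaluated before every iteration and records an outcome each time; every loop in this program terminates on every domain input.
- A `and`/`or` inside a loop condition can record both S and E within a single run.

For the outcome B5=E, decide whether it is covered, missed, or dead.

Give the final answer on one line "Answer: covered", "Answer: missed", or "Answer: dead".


B5=E is recorded by pool input(s) 6, 7 -> covered
Answer: covered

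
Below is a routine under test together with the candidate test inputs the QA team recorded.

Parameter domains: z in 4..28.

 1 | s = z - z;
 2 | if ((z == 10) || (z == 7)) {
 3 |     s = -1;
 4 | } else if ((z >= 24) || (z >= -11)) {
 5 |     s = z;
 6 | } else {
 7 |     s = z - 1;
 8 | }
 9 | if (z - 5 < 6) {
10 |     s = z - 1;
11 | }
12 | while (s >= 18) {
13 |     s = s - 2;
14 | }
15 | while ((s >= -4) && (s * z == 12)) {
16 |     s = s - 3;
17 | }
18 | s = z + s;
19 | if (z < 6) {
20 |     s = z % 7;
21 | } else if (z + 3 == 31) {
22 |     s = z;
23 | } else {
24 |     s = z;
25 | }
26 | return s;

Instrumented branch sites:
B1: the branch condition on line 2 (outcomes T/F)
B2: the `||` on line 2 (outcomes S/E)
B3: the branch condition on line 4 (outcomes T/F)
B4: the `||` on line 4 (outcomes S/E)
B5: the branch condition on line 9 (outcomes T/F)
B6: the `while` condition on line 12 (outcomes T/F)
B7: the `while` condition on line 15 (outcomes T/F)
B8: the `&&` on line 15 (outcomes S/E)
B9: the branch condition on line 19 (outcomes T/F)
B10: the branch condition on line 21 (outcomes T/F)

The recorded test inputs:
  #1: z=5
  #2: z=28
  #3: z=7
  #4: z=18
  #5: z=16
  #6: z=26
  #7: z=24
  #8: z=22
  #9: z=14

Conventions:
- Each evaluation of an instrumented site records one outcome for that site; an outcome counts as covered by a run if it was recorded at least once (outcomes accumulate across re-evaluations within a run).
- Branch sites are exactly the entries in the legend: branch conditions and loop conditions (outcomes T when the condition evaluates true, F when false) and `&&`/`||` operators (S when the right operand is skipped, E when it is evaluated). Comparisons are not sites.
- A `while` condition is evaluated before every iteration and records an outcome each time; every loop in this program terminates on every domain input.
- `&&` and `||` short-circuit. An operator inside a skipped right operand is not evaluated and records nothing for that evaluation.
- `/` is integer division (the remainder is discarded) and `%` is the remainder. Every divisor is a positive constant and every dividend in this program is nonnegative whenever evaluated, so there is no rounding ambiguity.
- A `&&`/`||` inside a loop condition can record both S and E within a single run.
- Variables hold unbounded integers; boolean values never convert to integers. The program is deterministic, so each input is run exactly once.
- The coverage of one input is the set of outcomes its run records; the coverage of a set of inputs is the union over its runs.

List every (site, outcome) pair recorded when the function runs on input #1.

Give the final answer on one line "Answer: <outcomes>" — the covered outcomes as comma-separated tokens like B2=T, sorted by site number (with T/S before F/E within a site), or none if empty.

Running input #1 (z=5), event by event:
  B2->E, B1->F, B4->E, B3->T, B5->T, B6->F, B8->E, B7->F, B9->T
distinct outcomes covered: B1=F, B2=E, B3=T, B4=E, B5=T, B6=F, B7=F, B8=E, B9=T

Answer: B1=F, B2=E, B3=T, B4=E, B5=T, B6=F, B7=F, B8=E, B9=T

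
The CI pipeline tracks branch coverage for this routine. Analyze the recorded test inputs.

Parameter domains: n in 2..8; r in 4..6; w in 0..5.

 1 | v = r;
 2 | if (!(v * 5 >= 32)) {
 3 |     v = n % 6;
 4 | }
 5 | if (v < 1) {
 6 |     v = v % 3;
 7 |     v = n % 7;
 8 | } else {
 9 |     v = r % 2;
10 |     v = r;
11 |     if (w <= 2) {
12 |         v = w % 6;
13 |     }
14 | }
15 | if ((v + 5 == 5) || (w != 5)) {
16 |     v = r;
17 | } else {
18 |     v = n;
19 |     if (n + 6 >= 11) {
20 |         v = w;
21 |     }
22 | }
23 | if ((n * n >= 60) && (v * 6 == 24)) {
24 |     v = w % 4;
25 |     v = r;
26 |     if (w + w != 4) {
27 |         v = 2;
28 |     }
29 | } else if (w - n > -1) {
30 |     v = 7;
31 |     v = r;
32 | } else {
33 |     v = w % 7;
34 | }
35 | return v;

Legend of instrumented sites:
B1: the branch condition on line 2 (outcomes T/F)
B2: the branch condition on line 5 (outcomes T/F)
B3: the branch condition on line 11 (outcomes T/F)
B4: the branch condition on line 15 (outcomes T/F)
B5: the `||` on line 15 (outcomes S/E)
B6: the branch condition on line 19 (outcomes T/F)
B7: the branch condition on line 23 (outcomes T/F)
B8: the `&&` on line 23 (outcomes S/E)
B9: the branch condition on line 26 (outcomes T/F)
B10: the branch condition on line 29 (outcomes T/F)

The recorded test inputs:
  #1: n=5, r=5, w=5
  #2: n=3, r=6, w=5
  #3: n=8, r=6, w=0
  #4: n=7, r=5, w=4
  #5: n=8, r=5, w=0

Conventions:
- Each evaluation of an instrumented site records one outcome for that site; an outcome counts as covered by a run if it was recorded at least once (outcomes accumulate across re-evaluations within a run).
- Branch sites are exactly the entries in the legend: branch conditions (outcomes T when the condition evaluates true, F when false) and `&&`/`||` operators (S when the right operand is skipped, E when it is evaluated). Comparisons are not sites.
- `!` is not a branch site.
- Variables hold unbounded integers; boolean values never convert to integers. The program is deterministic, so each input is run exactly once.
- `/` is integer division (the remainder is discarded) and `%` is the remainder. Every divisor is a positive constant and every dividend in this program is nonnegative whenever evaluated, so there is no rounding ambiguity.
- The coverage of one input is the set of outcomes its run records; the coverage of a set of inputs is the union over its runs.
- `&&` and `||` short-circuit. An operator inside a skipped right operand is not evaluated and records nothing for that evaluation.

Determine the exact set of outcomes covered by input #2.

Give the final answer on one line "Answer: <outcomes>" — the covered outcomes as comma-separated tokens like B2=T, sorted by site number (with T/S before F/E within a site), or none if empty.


Simulating input #2 (n=3, r=6, w=5) step by step:
  B1->T, B2->F, B3->F, B5->E, B4->F, B6->F, B8->S, B7->F, B10->T
distinct outcomes covered: B1=T, B2=F, B3=F, B4=F, B5=E, B6=F, B7=F, B8=S, B10=T
Answer: B1=T, B2=F, B3=F, B4=F, B5=E, B6=F, B7=F, B8=S, B10=T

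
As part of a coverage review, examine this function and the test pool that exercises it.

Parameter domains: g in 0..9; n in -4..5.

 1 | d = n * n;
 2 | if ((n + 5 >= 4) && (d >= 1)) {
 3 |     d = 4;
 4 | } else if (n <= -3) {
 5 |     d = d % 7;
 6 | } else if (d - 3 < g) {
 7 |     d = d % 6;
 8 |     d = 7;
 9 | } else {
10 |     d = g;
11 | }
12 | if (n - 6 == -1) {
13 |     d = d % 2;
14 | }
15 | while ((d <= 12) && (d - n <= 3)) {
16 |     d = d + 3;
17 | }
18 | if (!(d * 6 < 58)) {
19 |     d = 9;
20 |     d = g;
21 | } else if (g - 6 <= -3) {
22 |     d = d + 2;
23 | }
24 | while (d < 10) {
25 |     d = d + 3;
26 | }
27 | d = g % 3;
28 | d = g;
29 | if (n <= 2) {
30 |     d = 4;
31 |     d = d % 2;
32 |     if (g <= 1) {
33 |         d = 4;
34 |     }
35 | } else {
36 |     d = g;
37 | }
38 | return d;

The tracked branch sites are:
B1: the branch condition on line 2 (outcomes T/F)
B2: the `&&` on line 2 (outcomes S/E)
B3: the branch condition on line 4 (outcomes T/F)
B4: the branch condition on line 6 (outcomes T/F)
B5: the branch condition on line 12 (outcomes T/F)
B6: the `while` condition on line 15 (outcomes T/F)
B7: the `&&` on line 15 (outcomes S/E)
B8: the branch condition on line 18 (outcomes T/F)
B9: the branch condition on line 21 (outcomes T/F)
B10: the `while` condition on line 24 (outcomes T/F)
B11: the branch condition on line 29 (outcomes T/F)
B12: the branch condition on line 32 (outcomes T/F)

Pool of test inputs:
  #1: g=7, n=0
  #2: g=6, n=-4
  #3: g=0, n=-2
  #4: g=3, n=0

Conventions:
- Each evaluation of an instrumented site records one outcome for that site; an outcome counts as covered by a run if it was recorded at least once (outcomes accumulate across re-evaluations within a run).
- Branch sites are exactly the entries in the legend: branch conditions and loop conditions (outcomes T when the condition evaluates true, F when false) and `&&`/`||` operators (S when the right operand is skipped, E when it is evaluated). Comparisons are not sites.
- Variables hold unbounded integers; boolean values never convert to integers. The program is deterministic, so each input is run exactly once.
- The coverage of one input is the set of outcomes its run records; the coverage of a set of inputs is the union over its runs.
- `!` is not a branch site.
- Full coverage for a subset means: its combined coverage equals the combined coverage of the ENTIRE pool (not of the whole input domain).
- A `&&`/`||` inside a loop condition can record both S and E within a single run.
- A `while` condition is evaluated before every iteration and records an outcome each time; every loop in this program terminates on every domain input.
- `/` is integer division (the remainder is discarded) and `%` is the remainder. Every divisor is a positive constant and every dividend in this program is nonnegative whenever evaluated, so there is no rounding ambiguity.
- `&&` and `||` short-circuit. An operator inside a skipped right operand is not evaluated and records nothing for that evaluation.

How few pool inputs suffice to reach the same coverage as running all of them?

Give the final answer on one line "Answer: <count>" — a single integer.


input #1 (g=7, n=0): events B2->E, B1->F, B3->F, B4->T, B5->F, B7->E, B6->F, B8->F, B9->F, B10->T, B10->F, B11->T, B12->F; covers B1=F, B2=E, B3=F, B4=T, B5=F, B6=F, B7=E, B8=F, B9=F, B10=T, B10=F, B11=T, B12=F
input #2 (g=6, n=-4): events B2->S, B1->F, B3->T, B5->F, B7->E, B6->F, B8->F, B9->F, B10->T, B10->T, B10->T, B10->F, B11->T, B12->F; covers B1=F, B2=S, B3=T, B5=F, B6=F, B7=E, B8=F, B9=F, B10=T, B10=F, B11=T, B12=F
input #3 (g=0, n=-2): events B2->S, B1->F, B3->F, B4->F, B5->F, B7->E, B6->T, B7->E, B6->F, B8->F, B9->T, B10->T, B10->T, B10->F, ...; covers B1=F, B2=S, B3=F, B4=F, B5=F, B6=T, B6=F, B7=E, B8=F, B9=T, B10=T, B10=F, B11=T, B12=T
input #4 (g=3, n=0): events B2->E, B1->F, B3->F, B4->T, B5->F, B7->E, B6->F, B8->F, B9->T, B10->T, B10->F, B11->T, B12->F; covers B1=F, B2=E, B3=F, B4=T, B5=F, B6=F, B7=E, B8=F, B9=T, B10=T, B10=F, B11=T, B12=F
the full pool covers 19 outcomes: B1=F, B2=S, B2=E, B3=T, B3=F, B4=T, B4=F, B5=F, B6=T, B6=F, B7=E, B8=F, B9=T, B9=F, B10=T, B10=F, B11=T, B12=T, B12=F
size 1 is not enough: best union over all size-1 subsets is 14/19
size 2 is not enough: best union over all size-2 subsets is 18/19
inputs {1, 2, 3} (size 3) cover everything; no size-3 subset with a lexicographically smaller index list covers all 19
Answer: 3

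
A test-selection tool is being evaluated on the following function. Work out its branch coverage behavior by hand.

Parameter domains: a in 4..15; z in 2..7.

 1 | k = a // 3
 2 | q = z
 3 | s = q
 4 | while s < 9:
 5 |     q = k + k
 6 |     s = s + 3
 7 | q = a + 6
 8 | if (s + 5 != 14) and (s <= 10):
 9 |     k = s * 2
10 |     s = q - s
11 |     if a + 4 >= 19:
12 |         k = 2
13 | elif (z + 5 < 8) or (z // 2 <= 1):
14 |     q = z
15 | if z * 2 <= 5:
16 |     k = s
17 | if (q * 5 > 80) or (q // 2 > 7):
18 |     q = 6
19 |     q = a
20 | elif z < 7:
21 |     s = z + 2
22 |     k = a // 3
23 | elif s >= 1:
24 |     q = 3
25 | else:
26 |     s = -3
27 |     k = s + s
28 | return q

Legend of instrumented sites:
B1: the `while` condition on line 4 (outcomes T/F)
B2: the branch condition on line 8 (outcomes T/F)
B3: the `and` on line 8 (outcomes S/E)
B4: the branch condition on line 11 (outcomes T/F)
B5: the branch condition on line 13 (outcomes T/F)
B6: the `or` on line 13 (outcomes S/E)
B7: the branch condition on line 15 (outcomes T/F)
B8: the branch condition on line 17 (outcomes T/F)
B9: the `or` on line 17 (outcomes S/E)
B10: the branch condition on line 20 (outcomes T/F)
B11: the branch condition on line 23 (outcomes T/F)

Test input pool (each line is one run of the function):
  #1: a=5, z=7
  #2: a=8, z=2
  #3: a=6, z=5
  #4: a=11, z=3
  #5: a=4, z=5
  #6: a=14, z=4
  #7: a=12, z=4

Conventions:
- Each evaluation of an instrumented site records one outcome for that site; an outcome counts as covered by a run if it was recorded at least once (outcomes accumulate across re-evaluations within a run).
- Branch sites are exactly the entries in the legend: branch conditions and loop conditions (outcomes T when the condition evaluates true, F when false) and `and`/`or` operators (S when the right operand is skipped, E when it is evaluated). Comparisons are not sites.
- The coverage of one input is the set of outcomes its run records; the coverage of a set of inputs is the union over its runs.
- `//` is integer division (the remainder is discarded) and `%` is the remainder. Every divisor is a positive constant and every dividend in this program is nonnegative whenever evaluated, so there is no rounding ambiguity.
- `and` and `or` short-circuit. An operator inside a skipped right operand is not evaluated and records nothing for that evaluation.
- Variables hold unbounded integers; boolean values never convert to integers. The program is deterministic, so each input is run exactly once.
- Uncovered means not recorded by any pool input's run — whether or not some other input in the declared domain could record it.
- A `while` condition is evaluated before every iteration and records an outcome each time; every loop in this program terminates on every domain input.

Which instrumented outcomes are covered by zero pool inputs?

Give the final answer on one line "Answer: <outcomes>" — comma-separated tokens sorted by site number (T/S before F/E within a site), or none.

input #1 (a=5, z=7): covers B1=T, B1=F, B2=T, B3=E, B4=F, B7=F, B8=F, B9=E, B10=F, B11=T
input #2 (a=8, z=2): covers B1=T, B1=F, B2=F, B3=E, B5=T, B6=S, B7=T, B8=F, B9=E, B10=T
input #3 (a=6, z=5): covers B1=T, B1=F, B2=F, B3=E, B5=F, B6=E, B7=F, B8=F, B9=E, B10=T
input #4 (a=11, z=3): covers B1=T, B1=F, B2=F, B3=S, B5=T, B6=E, B7=F, B8=F, B9=E, B10=T
input #5 (a=4, z=5): covers B1=T, B1=F, B2=F, B3=E, B5=F, B6=E, B7=F, B8=F, B9=E, B10=T
input #6 (a=14, z=4): covers B1=T, B1=F, B2=T, B3=E, B4=F, B7=F, B8=T, B9=S
input #7 (a=12, z=4): covers B1=T, B1=F, B2=T, B3=E, B4=F, B7=F, B8=T, B9=S
union over the pool: B1=T, B1=F, B2=T, B2=F, B3=S, B3=E, B4=F, B5=T, B5=F, B6=S, B6=E, B7=T, B7=F, B8=T, B8=F, B9=S, B9=E, B10=T, B10=F, B11=T
uncovered (2 of 22): B4=T, B11=F

Answer: B4=T, B11=F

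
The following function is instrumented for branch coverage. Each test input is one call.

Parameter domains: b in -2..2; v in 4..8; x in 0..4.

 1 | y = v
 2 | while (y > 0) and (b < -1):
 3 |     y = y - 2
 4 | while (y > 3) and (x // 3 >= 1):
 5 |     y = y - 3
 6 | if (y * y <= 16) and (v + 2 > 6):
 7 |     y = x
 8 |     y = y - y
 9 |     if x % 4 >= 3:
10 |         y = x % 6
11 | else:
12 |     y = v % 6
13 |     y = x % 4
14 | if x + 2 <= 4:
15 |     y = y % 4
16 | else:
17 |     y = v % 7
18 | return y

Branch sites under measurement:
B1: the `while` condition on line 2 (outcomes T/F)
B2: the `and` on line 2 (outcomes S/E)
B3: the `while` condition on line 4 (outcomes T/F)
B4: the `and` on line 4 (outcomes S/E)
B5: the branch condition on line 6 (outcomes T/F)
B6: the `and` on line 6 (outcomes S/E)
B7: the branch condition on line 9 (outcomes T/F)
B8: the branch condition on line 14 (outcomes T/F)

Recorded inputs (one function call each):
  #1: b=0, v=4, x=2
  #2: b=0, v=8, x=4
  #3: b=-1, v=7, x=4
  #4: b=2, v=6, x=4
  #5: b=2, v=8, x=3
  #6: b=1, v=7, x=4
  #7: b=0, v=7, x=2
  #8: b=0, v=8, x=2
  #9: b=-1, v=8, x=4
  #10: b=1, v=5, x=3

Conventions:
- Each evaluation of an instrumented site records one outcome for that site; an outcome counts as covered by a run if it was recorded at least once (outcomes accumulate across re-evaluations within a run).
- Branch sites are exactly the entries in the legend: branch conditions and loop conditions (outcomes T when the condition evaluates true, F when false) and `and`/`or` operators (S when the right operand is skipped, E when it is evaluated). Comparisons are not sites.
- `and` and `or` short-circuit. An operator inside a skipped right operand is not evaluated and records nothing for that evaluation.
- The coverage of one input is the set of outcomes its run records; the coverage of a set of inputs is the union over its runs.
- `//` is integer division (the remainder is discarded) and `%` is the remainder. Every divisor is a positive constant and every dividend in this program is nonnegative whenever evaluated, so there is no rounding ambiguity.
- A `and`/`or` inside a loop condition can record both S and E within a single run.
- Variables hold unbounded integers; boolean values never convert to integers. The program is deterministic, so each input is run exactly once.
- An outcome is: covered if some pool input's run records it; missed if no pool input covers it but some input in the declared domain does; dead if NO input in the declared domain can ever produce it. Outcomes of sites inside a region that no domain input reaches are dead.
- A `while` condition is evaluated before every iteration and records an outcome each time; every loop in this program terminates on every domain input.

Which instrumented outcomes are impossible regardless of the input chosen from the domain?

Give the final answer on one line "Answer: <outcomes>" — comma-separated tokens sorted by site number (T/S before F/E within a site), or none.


exhaustive pass over the 125-input domain:
  reachable outcomes have witnesses, e.g. B1=T (e.g. b=-2, v=4, x=0), B1=F (e.g. b=-2, v=4, x=0), B2=S (e.g. b=-2, v=4, x=0), B2=E (e.g. b=-2, v=4, x=0)
Answer: none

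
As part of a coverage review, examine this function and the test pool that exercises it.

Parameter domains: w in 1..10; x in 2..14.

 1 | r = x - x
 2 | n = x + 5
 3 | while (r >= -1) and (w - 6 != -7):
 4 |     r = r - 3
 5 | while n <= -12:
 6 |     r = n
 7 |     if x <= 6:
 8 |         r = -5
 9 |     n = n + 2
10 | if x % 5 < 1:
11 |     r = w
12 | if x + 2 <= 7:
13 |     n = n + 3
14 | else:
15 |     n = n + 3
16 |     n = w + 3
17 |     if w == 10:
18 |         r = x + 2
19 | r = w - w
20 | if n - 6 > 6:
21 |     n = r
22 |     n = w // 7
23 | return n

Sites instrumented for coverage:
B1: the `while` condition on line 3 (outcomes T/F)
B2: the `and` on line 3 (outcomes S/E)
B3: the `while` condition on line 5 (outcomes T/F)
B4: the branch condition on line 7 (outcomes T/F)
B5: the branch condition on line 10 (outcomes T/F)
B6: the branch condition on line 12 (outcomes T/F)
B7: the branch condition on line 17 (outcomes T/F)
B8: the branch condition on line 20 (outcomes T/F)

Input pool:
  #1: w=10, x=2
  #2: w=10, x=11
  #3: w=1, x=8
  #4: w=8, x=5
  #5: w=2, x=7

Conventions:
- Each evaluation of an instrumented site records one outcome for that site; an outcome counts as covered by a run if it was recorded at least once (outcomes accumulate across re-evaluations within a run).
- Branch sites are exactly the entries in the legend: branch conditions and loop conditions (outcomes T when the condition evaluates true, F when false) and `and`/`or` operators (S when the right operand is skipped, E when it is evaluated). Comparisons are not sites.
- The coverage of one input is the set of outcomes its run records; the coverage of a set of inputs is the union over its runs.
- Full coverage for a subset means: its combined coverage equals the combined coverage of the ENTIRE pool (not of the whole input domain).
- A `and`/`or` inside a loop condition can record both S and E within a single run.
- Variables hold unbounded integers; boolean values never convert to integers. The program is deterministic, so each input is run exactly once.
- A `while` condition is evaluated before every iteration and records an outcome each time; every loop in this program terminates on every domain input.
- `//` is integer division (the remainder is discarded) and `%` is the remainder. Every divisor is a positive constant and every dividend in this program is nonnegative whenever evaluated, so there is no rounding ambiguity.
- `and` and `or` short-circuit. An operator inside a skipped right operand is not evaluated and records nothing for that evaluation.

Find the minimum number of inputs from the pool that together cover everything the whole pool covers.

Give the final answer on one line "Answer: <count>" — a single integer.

run #1 (w=10, x=2) runs B2->E, B1->T, B2->S, B1->F, B3->F, B5->F, B6->T, B8->F; records B1=T, B1=F, B2=S, B2=E, B3=F, B5=F, B6=T, B8=F
run #2 (w=10, x=11) runs B2->E, B1->T, B2->S, B1->F, B3->F, B5->F, B6->F, B7->T, B8->T; records B1=T, B1=F, B2=S, B2=E, B3=F, B5=F, B6=F, B7=T, B8=T
run #3 (w=1, x=8) runs B2->E, B1->T, B2->S, B1->F, B3->F, B5->F, B6->F, B7->F, B8->F; records B1=T, B1=F, B2=S, B2=E, B3=F, B5=F, B6=F, B7=F, B8=F
run #4 (w=8, x=5) runs B2->E, B1->T, B2->S, B1->F, B3->F, B5->T, B6->T, B8->T; records B1=T, B1=F, B2=S, B2=E, B3=F, B5=T, B6=T, B8=T
run #5 (w=2, x=7) runs B2->E, B1->T, B2->S, B1->F, B3->F, B5->F, B6->F, B7->F, B8->F; records B1=T, B1=F, B2=S, B2=E, B3=F, B5=F, B6=F, B7=F, B8=F
union over all inputs: B1=T, B1=F, B2=S, B2=E, B3=F, B5=T, B5=F, B6=T, B6=F, B7=T, B7=F, B8=T, B8=F (13 outcomes)
checked all size-1 subsets: none covers 13 outcomes (max 9/13)
checked all size-2 subsets: none covers 13 outcomes (max 12/13)
the canonical winner is {2, 3, 4}: size 3, full 13-outcome coverage, earliest index list among size-3 covers

Answer: 3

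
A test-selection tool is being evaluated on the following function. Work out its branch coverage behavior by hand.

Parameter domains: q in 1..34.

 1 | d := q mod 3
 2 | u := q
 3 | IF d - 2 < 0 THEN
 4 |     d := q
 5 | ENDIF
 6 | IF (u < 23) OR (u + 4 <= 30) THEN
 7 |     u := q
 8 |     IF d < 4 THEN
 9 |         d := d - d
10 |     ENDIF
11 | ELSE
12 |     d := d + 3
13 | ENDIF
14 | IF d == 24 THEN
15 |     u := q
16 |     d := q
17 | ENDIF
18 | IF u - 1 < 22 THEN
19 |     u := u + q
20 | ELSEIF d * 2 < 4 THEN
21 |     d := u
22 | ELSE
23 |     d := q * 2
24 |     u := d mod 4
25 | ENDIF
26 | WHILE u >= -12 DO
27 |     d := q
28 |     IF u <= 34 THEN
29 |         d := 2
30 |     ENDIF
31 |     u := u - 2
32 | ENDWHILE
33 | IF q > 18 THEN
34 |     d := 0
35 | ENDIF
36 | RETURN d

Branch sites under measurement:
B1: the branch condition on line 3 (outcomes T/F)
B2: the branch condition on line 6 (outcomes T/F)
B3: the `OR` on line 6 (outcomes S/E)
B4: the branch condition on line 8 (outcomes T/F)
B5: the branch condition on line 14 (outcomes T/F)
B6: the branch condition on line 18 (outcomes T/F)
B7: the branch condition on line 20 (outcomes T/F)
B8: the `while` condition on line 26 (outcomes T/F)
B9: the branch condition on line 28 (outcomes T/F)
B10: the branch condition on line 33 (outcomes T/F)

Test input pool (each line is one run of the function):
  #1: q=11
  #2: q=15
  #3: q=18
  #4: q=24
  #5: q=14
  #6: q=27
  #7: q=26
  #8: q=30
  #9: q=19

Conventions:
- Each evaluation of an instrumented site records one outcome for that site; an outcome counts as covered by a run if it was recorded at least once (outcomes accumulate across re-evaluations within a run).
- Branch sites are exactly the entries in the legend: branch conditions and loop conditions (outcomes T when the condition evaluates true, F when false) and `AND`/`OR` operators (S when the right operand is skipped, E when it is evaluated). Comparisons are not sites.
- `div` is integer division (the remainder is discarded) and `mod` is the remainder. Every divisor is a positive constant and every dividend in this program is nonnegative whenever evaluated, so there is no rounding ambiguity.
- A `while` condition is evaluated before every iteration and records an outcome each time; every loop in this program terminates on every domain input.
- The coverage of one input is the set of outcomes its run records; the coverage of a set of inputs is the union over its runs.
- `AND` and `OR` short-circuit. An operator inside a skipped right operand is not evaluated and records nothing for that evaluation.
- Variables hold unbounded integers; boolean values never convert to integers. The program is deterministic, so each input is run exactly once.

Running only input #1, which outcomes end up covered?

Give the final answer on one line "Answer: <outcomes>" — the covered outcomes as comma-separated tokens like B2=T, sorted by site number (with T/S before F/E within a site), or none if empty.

Running input #1 (q=11), event by event:
  B1->F, B3->S, B2->T, B4->T, B5->F, B6->T, B8->T, B9->T, B8->T, B9->T
  B8->T, B9->T, B8->T, B9->T, B8->T, B9->T, B8->T, B9->T, B8->T, B9->T
  B8->T, B9->T, B8->T, B9->T, B8->T, B9->T, B8->T, B9->T, B8->T, B9->T
  B8->T, B9->T, B8->T, B9->T, B8->T, B9->T, B8->T, B9->T, B8->T, B9->T
  B8->T, B9->T, B8->F, B10->F
collecting distinct outcomes: B1=F, B2=T, B3=S, B4=T, B5=F, B6=T, B8=T, B8=F, B9=T, B10=F

Answer: B1=F, B2=T, B3=S, B4=T, B5=F, B6=T, B8=T, B8=F, B9=T, B10=F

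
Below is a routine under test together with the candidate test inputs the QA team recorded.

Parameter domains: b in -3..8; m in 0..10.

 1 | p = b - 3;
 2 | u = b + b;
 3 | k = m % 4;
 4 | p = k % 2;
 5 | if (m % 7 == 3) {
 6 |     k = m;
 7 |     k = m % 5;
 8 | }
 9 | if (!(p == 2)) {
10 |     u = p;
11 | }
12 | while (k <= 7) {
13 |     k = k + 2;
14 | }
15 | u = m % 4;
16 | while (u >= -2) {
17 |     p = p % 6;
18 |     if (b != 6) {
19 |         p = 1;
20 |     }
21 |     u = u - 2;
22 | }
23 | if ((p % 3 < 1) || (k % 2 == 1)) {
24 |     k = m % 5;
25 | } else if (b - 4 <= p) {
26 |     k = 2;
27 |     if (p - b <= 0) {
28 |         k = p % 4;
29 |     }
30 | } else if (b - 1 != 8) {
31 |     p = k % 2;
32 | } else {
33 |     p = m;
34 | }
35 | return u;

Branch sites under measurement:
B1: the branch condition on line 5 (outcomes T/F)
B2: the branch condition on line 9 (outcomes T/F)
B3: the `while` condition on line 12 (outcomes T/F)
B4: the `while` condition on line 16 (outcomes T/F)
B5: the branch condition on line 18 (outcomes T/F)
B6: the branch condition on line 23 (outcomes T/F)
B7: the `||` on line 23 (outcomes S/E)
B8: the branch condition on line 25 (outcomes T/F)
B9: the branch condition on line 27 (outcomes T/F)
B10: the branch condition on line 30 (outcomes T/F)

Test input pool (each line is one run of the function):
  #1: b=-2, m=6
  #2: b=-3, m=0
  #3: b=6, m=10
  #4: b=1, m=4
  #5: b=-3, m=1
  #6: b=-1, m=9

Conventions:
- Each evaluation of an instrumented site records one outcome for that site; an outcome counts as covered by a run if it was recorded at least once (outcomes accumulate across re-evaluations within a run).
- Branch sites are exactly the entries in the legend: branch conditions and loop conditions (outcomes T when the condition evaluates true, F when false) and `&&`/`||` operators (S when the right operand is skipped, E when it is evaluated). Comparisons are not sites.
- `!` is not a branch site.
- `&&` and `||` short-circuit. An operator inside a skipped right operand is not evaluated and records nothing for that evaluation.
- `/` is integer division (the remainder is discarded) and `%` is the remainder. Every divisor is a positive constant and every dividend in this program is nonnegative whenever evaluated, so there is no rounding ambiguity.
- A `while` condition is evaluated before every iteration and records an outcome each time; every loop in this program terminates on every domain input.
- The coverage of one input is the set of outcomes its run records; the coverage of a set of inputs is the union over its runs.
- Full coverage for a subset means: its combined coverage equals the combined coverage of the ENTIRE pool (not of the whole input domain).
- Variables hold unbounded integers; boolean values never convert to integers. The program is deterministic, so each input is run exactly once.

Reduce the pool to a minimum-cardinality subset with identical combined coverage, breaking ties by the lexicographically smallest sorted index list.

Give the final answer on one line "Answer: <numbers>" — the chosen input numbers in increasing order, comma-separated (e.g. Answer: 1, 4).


input #1 (b=-2, m=6): events B1->F, B2->T, B3->T, B3->T, B3->T, B3->F, B4->T, B5->T, B4->T, B5->T, B4->T, B5->T, B4->F, B7->E, ...; covers B1=F, B2=T, B3=T, B3=F, B4=T, B4=F, B5=T, B6=F, B7=E, B8=T, B9=F
input #2 (b=-3, m=0): events B1->F, B2->T, B3->T, B3->T, B3->T, B3->T, B3->F, B4->T, B5->T, B4->T, B5->T, B4->F, B7->E, B6->F, ...; covers B1=F, B2=T, B3=T, B3=F, B4=T, B4=F, B5=T, B6=F, B7=E, B8=T, B9=F
input #3 (b=6, m=10): events B1->T, B2->T, B3->T, B3->T, B3->T, B3->T, B3->F, B4->T, B5->F, B4->T, B5->F, B4->T, B5->F, B4->F, ...; covers B1=T, B2=T, B3=T, B3=F, B4=T, B4=F, B5=F, B6=T, B7=S
input #4 (b=1, m=4): events B1->F, B2->T, B3->T, B3->T, B3->T, B3->T, B3->F, B4->T, B5->T, B4->T, B5->T, B4->F, B7->E, B6->F, ...; covers B1=F, B2=T, B3=T, B3=F, B4=T, B4=F, B5=T, B6=F, B7=E, B8=T, B9=T
input #5 (b=-3, m=1): events B1->F, B2->T, B3->T, B3->T, B3->T, B3->T, B3->F, B4->T, B5->T, B4->T, B5->T, B4->F, B7->E, B6->T; covers B1=F, B2=T, B3=T, B3=F, B4=T, B4=F, B5=T, B6=T, B7=E
input #6 (b=-1, m=9): events B1->F, B2->T, B3->T, B3->T, B3->T, B3->T, B3->F, B4->T, B5->T, B4->T, B5->T, B4->F, B7->E, B6->T; covers B1=F, B2=T, B3=T, B3=F, B4=T, B4=F, B5=T, B6=T, B7=E
union over all inputs: B1=T, B1=F, B2=T, B3=T, B3=F, B4=T, B4=F, B5=T, B5=F, B6=T, B6=F, B7=S, B7=E, B8=T, B9=T, B9=F (16 outcomes)
no size-1 subset reaches all 16 outcomes (best union: 11/16)
no size-2 subset reaches all 16 outcomes (best union: 15/16)
inputs {1, 3, 4} (size 3) cover everything; no size-3 subset with a lexicographically smaller index list covers all 16
Answer: 1, 3, 4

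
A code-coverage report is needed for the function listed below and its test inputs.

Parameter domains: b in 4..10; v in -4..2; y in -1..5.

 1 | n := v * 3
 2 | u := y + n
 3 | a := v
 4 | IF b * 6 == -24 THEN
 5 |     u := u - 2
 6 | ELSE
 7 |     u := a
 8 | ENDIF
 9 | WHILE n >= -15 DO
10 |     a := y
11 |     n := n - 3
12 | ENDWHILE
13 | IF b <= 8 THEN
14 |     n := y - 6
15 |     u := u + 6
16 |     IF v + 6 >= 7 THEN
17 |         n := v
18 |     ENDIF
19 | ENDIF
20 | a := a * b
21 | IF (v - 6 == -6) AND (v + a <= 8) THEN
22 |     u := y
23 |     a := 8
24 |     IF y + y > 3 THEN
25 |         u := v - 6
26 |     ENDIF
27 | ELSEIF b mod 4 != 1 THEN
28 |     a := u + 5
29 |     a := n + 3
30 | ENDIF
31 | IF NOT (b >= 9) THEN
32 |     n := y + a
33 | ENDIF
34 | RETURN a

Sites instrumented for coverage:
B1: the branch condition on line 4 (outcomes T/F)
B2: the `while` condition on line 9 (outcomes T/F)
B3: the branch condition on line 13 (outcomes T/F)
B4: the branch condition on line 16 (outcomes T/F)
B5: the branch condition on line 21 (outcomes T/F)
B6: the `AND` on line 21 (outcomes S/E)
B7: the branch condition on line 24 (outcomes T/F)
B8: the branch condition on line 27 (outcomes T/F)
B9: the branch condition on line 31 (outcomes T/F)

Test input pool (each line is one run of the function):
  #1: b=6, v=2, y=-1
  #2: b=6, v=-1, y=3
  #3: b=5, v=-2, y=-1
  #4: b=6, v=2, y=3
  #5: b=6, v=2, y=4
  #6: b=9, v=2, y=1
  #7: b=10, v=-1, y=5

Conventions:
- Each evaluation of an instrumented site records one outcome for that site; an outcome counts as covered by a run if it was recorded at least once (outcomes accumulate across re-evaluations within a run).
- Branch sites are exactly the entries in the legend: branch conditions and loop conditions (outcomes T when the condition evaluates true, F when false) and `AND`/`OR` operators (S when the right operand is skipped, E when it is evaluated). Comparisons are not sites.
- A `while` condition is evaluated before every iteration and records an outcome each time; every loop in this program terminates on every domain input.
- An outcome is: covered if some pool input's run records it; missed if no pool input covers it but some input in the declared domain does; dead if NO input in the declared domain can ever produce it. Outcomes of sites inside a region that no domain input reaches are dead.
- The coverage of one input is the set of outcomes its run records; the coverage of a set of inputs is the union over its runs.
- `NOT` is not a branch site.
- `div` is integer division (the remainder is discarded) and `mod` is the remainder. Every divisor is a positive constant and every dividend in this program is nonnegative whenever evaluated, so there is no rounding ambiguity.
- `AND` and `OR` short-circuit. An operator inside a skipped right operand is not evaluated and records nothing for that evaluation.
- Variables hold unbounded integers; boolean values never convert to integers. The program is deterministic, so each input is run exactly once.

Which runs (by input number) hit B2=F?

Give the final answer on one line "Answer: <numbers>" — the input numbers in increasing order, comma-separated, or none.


input #1 (b=6, v=2, y=-1): hits B2=F
input #2 (b=6, v=-1, y=3): hits B2=F
input #3 (b=5, v=-2, y=-1): hits B2=F
input #4 (b=6, v=2, y=3): hits B2=F
input #5 (b=6, v=2, y=4): hits B2=F
input #6 (b=9, v=2, y=1): hits B2=F
input #7 (b=10, v=-1, y=5): hits B2=F
Answer: 1, 2, 3, 4, 5, 6, 7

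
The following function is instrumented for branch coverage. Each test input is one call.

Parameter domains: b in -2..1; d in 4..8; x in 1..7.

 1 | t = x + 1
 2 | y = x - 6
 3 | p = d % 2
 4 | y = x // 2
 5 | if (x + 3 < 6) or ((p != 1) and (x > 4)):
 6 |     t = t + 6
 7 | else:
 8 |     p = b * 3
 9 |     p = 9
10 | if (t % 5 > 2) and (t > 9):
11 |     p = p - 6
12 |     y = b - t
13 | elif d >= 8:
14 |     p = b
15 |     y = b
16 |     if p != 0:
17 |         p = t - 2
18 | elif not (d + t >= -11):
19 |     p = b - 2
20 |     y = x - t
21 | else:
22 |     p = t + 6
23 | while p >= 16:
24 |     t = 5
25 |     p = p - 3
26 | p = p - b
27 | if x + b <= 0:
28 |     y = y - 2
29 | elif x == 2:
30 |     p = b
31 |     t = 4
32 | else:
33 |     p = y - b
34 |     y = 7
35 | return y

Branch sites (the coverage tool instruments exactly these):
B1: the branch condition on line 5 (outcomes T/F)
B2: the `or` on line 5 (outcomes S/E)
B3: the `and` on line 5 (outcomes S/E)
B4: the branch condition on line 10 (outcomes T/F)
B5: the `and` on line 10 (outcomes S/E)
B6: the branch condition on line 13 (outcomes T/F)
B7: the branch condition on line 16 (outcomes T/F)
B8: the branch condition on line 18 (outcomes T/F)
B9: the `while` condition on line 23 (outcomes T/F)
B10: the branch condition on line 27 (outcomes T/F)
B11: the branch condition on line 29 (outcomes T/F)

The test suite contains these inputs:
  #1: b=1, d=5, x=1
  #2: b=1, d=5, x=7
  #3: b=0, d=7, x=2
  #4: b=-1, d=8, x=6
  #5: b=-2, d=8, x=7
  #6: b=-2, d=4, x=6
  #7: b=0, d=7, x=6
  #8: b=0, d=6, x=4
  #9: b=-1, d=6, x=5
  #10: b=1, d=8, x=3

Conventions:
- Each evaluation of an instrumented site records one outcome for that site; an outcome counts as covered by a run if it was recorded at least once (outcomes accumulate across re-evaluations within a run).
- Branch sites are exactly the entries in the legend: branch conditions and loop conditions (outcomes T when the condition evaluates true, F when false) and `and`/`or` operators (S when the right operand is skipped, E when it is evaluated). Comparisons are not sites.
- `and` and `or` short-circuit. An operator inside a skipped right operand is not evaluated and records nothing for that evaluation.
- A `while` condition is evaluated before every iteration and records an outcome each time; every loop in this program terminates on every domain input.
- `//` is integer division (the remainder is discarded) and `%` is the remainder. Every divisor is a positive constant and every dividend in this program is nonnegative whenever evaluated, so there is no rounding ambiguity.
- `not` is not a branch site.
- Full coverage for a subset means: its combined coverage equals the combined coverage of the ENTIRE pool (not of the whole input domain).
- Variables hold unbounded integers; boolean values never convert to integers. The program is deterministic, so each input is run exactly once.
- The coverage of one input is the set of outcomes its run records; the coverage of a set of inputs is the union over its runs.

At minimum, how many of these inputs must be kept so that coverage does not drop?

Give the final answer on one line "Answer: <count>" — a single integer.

run #1 (b=1, d=5, x=1) runs B2->S, B1->T, B5->E, B4->F, B6->F, B8->F, B9->F, B10->F, B11->F; records B1=T, B2=S, B4=F, B5=E, B6=F, B8=F, B9=F, B10=F, B11=F
run #2 (b=1, d=5, x=7) runs B2->E, B3->S, B1->F, B5->E, B4->F, B6->F, B8->F, B9->F, B10->F, B11->F; records B1=F, B2=E, B3=S, B4=F, B5=E, B6=F, B8=F, B9=F, B10=F, B11=F
run #3 (b=0, d=7, x=2) runs B2->S, B1->T, B5->E, B4->F, B6->F, B8->F, B9->F, B10->F, B11->T; records B1=T, B2=S, B4=F, B5=E, B6=F, B8=F, B9=F, B10=F, B11=T
run #4 (b=-1, d=8, x=6) runs B2->E, B3->E, B1->T, B5->E, B4->T, B9->F, B10->F, B11->F; records B1=T, B2=E, B3=E, B4=T, B5=E, B9=F, B10=F, B11=F
run #5 (b=-2, d=8, x=7) runs B2->E, B3->E, B1->T, B5->E, B4->T, B9->F, B10->F, B11->F; records B1=T, B2=E, B3=E, B4=T, B5=E, B9=F, B10=F, B11=F
run #6 (b=-2, d=4, x=6) runs B2->E, B3->E, B1->T, B5->E, B4->T, B9->F, B10->F, B11->F; records B1=T, B2=E, B3=E, B4=T, B5=E, B9=F, B10=F, B11=F
run #7 (b=0, d=7, x=6) runs B2->E, B3->S, B1->F, B5->S, B4->F, B6->F, B8->F, B9->F, B10->F, B11->F; records B1=F, B2=E, B3=S, B4=F, B5=S, B6=F, B8=F, B9=F, B10=F, B11=F
run #8 (b=0, d=6, x=4) runs B2->E, B3->E, B1->F, B5->S, B4->F, B6->F, B8->F, B9->F, B10->F, B11->F; records B1=F, B2=E, B3=E, B4=F, B5=S, B6=F, B8=F, B9=F, B10=F, B11=F
run #9 (b=-1, d=6, x=5) runs B2->E, B3->E, B1->T, B5->S, B4->F, B6->F, B8->F, B9->T, B9->F, B10->F, B11->F; records B1=T, B2=E, B3=E, B4=F, B5=S, B6=F, B8=F, B9=T, B9=F, B10=F, B11=F
run #10 (b=1, d=8, x=3) runs B2->E, B3->E, B1->F, B5->E, B4->F, B6->T, B7->T, B9->F, B10->F, B11->F; records B1=F, B2=E, B3=E, B4=F, B5=E, B6=T, B7=T, B9=F, B10=F, B11=F
the full pool covers 19 outcomes: B1=T, B1=F, B2=S, B2=E, B3=S, B3=E, B4=T, B4=F, B5=S, B5=E, B6=T, B6=F, B7=T, B8=F, B9=T, B9=F, B10=F, B11=T, B11=F
every size-1 subset falls short of the 19 outcomes (best: 11/19)
every size-2 subset falls short of the 19 outcomes (best: 15/19)
every size-3 subset falls short of the 19 outcomes (best: 17/19)
every size-4 subset falls short of the 19 outcomes (best: 18/19)
inputs {2, 3, 4, 9, 10} (size 5) cover everything; no size-5 subset with a lexicographically smaller index list covers all 19

Answer: 5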